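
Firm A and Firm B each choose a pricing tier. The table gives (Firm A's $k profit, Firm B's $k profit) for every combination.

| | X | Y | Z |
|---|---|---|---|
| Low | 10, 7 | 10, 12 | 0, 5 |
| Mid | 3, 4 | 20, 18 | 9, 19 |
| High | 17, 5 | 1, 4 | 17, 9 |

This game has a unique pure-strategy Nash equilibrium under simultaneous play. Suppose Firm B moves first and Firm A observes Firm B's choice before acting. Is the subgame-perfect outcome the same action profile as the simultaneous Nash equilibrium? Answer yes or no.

Solve by backward induction (Firm B leads).
- X: BR = High, leader payoff 5.
- Y: BR = Mid, leader payoff 18.
- Z: BR = High, leader payoff 9.
Among 5, 18, 9, the best is 18 at Y. Subgame-perfect outcome: (Mid, Y) with payoffs (20, 18).
Under simultaneous play:
Firm A's best replies: X→High; Y→Mid; Z→High.
Firm B's best replies: Low→Y; Mid→Z; High→Z.
The unique mutual best reply is (High, Z), giving (17, 9).
Sequential outcome (Mid, Y) differs from the Nash profile (High, Z).

no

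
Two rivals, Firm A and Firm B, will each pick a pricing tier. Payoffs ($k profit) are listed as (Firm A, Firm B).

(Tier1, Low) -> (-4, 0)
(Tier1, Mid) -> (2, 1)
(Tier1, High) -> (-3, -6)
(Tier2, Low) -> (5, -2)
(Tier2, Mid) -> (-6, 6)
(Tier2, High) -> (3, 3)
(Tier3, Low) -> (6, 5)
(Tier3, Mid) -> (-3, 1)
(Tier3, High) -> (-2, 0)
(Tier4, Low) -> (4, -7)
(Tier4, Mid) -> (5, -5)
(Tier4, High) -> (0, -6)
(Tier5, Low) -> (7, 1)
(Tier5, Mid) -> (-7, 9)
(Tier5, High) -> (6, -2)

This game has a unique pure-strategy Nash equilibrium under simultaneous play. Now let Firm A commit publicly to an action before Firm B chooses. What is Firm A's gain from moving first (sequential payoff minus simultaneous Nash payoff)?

1

Work backward from Firm B's decision.
- Tier1: Firm B compares 0, 1, -6 and picks Mid; Firm A would get 2.
- Tier2: Firm B compares -2, 6, 3 and picks Mid; Firm A would get -6.
- Tier3: Firm B compares 5, 1, 0 and picks Low; Firm A would get 6.
- Tier4: Firm B compares -7, -5, -6 and picks Mid; Firm A would get 5.
- Tier5: Firm B compares 1, 9, -2 and picks Mid; Firm A would get -7.
Firm A's induced payoffs are 2, -6, 6, 5, -7, so Firm A commits to Tier3. Subgame-perfect outcome: (Tier3, Low) with payoffs (6, 5).
Now find the simultaneous Nash equilibrium.
Firm A's best replies: Low→Tier5; Mid→Tier4; High→Tier5.
Firm B's best replies: Tier1→Mid; Tier2→Mid; Tier3→Low; Tier4→Mid; Tier5→Mid.
The unique mutual best reply is (Tier4, Mid), giving (5, -5).
Firm A's commitment gain: 6 − 5 = 1.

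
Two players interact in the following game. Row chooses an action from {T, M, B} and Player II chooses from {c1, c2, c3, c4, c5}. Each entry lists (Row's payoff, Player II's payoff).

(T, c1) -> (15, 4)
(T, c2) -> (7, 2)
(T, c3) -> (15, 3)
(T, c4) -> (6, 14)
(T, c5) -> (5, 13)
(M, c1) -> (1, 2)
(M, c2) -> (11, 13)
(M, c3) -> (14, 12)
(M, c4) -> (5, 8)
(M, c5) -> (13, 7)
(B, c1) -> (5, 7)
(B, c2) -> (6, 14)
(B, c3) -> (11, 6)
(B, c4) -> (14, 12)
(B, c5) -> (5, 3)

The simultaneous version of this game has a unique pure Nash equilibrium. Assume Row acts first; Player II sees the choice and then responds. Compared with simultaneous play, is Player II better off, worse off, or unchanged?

Work backward from Player II's decision.
- T → Player II plays c4 (best of 4, 2, 3, 14, 13); Row gets 6.
- M → Player II plays c2 (best of 2, 13, 12, 8, 7); Row gets 11.
- B → Player II plays c2 (best of 7, 14, 6, 12, 3); Row gets 6.
Row's induced payoffs are 6, 11, 6, so Row commits to M. Subgame-perfect outcome: (M, c2) with payoffs (11, 13).
For the simultaneous game, intersect best replies.
Row's best replies: c1→T; c2→M; c3→T; c4→B; c5→M.
Player II's best replies: T→c4; M→c2; B→c2.
Only (M, c2) has each player best-responding; Nash payoffs (11, 13).
Player II earns 13 sequentially versus 13 at the Nash outcome: unchanged.

unchanged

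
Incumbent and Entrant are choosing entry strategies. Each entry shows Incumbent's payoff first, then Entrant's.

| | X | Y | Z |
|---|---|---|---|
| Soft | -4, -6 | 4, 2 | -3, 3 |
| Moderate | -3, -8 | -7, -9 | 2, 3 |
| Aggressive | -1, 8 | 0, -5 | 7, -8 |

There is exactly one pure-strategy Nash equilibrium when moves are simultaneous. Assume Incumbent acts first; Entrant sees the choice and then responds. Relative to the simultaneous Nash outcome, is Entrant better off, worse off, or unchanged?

worse off

Entrant best-responds to each possible Incumbent move:
- Soft → Entrant plays Z (best of -6, 2, 3); Incumbent gets -3.
- Moderate → Entrant plays Z (best of -8, -9, 3); Incumbent gets 2.
- Aggressive → Entrant plays X (best of 8, -5, -8); Incumbent gets -1.
Among -3, 2, -1, the best is 2 at Moderate. Subgame-perfect outcome: (Moderate, Z) with payoffs (2, 3).
Now find the simultaneous Nash equilibrium.
Incumbent's best replies: X→Aggressive; Y→Soft; Z→Aggressive.
Entrant's best replies: Soft→Z; Moderate→Z; Aggressive→X.
The unique mutual best reply is (Aggressive, X), giving (-1, 8).
Entrant earns 3 sequentially versus 8 at the Nash outcome: worse off.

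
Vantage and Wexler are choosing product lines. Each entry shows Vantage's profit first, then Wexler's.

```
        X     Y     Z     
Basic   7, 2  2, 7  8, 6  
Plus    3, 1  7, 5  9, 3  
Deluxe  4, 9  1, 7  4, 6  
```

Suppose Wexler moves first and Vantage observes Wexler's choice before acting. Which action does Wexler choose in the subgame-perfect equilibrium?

Y

Vantage best-responds to each possible Wexler move:
- X: Vantage compares 7, 3, 4 and picks Basic; Wexler would get 2.
- Y: Vantage compares 2, 7, 1 and picks Plus; Wexler would get 5.
- Z: Vantage compares 8, 9, 4 and picks Plus; Wexler would get 3.
Maximizing over 2, 5, 3, Wexler chooses Y. Subgame-perfect outcome: (Plus, Y) with payoffs (7, 5).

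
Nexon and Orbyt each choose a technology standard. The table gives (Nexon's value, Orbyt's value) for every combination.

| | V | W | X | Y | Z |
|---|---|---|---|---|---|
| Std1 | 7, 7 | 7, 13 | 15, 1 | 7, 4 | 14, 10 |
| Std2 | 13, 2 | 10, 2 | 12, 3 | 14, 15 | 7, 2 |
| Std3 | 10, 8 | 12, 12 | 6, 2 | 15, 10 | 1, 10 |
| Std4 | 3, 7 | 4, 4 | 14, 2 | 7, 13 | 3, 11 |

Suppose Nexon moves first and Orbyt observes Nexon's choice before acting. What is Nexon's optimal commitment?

Std2

Backward induction with Nexon moving first.
- Std1: BR = W, leader payoff 7.
- Std2: BR = Y, leader payoff 14.
- Std3: BR = W, leader payoff 12.
- Std4: BR = Y, leader payoff 7.
Maximizing over 7, 14, 12, 7, Nexon chooses Std2. Subgame-perfect outcome: (Std2, Y) with payoffs (14, 15).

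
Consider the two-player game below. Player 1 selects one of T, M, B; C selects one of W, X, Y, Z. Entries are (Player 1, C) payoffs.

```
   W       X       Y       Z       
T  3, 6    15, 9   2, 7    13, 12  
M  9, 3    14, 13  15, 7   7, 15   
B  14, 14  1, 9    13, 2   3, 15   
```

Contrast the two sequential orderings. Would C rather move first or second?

first

If Player 1 leads: C's best replies are T→Z, M→Z, B→Z; Player 1's induced payoffs 13, 7, 3; outcome (T, Z), payoffs (13, 12).
If C leads: Player 1's best replies are W→B, X→T, Y→M, Z→T; C's induced payoffs 14, 9, 7, 12; outcome (B, W), payoffs (14, 14).
C gets 14 moving first and 12 moving second, so C prefers to move first.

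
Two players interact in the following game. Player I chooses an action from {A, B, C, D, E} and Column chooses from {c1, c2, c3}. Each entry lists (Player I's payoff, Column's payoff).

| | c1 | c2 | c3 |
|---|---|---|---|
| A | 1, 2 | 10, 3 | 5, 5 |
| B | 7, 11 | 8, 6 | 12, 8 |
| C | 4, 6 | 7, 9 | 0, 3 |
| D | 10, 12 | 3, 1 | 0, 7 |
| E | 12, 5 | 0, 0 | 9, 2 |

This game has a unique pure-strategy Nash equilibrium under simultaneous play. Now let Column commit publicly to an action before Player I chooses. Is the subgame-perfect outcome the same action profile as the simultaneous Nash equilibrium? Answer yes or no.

Work backward from Player I's decision.
- c1: BR = E, leader payoff 5.
- c2: BR = A, leader payoff 3.
- c3: BR = B, leader payoff 8.
Column's induced payoffs are 5, 3, 8, so Column commits to c3. Subgame-perfect outcome: (B, c3) with payoffs (12, 8).
Under simultaneous play:
Player I's best replies: c1→E; c2→A; c3→B.
Column's best replies: A→c3; B→c1; C→c2; D→c1; E→c1.
The unique mutual best reply is (E, c1), giving (12, 5).
Sequential outcome (B, c3) differs from the Nash profile (E, c1).

no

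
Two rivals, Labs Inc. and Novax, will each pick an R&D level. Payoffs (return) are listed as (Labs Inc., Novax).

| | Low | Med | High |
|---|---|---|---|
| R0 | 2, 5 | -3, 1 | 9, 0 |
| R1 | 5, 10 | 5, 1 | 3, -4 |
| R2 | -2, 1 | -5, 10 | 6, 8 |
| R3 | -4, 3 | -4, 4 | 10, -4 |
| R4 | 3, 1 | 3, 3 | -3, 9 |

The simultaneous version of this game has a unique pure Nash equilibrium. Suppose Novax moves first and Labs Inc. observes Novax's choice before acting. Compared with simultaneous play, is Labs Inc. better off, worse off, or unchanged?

Backward induction with Novax moving first.
- Low: BR = R1, leader payoff 10.
- Med: BR = R1, leader payoff 1.
- High: BR = R3, leader payoff -4.
Maximizing over 10, 1, -4, Novax chooses Low. Subgame-perfect outcome: (R1, Low) with payoffs (5, 10).
For the simultaneous game, intersect best replies.
Labs Inc.'s best replies: Low→R1; Med→R1; High→R3.
Novax's best replies: R0→Low; R1→Low; R2→Med; R3→Med; R4→High.
The unique mutual best reply is (R1, Low), giving (5, 10).
Labs Inc. earns 5 sequentially versus 5 at the Nash outcome: unchanged.

unchanged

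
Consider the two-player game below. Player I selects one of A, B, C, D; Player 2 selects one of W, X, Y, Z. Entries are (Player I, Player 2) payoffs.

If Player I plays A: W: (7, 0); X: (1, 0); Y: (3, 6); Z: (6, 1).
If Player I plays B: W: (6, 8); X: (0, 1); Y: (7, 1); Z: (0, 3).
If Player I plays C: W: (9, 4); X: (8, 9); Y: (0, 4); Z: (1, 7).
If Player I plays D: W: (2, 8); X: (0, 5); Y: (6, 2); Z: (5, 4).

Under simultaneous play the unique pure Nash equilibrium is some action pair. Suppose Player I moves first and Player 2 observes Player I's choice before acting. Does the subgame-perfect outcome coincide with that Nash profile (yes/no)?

yes

Work backward from Player 2's decision.
- A: Player 2 compares 0, 0, 6, 1 and picks Y; Player I would get 3.
- B: Player 2 compares 8, 1, 1, 3 and picks W; Player I would get 6.
- C: Player 2 compares 4, 9, 4, 7 and picks X; Player I would get 8.
- D: Player 2 compares 8, 5, 2, 4 and picks W; Player I would get 2.
Maximizing over 3, 6, 8, 2, Player I chooses C. Subgame-perfect outcome: (C, X) with payoffs (8, 9).
For the simultaneous game, intersect best replies.
Player I's best replies: W→C; X→C; Y→B; Z→A.
Player 2's best replies: A→Y; B→W; C→X; D→W.
The unique mutual best reply is (C, X), giving (8, 9).
Sequential outcome (C, X) coincides with the Nash profile (C, X).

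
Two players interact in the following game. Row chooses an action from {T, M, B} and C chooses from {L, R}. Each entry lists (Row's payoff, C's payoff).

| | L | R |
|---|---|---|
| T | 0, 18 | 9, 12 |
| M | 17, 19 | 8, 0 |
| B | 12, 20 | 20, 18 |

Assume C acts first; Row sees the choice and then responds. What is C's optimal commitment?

L

Work backward from Row's decision.
- L → Row plays M (best of 0, 17, 12); C gets 19.
- R → Row plays B (best of 9, 8, 20); C gets 18.
Among 19, 18, the best is 19 at L. Subgame-perfect outcome: (M, L) with payoffs (17, 19).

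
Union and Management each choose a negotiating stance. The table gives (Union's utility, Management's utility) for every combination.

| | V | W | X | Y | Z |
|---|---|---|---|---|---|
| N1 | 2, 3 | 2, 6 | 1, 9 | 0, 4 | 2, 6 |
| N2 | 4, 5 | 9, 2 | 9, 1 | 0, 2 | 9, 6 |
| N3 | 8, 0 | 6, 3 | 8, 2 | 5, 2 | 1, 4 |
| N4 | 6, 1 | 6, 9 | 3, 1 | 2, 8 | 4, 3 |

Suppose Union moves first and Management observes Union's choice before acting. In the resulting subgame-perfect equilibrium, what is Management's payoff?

Work backward from Management's decision.
- N1: Management compares 3, 6, 9, 4, 6 and picks X; Union would get 1.
- N2: Management compares 5, 2, 1, 2, 6 and picks Z; Union would get 9.
- N3: Management compares 0, 3, 2, 2, 4 and picks Z; Union would get 1.
- N4: Management compares 1, 9, 1, 8, 3 and picks W; Union would get 6.
Maximizing over 1, 9, 1, 6, Union chooses N2. Subgame-perfect outcome: (N2, Z) with payoffs (9, 6).

6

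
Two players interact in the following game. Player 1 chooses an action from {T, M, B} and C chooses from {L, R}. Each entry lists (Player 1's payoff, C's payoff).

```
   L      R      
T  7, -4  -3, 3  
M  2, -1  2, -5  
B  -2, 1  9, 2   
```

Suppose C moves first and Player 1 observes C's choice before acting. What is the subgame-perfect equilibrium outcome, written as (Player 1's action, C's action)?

Work backward from Player 1's decision.
- L: Player 1 compares 7, 2, -2 and picks T; C would get -4.
- R: Player 1 compares -3, 2, 9 and picks B; C would get 2.
C's induced payoffs are -4, 2, so C commits to R. Subgame-perfect outcome: (B, R) with payoffs (9, 2).

(B, R)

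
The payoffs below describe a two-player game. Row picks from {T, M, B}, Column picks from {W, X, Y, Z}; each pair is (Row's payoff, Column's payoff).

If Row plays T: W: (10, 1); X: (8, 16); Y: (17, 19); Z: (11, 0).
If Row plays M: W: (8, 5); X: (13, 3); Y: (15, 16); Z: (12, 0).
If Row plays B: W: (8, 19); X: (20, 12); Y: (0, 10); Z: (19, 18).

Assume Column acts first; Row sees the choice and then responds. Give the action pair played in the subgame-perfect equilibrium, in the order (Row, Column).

Solve by backward induction (Column leads).
- W: Row compares 10, 8, 8 and picks T; Column would get 1.
- X: Row compares 8, 13, 20 and picks B; Column would get 12.
- Y: Row compares 17, 15, 0 and picks T; Column would get 19.
- Z: Row compares 11, 12, 19 and picks B; Column would get 18.
Maximizing over 1, 12, 19, 18, Column chooses Y. Subgame-perfect outcome: (T, Y) with payoffs (17, 19).

(T, Y)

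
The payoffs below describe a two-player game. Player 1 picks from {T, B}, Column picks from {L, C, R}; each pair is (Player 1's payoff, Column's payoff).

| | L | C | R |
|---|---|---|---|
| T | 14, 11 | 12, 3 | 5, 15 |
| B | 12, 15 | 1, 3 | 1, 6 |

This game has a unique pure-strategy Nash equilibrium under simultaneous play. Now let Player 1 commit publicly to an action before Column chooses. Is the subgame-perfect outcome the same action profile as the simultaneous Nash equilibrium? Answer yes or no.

Work backward from Column's decision.
- T → Column plays R (best of 11, 3, 15); Player 1 gets 5.
- B → Column plays L (best of 15, 3, 6); Player 1 gets 12.
Player 1's induced payoffs are 5, 12, so Player 1 commits to B. Subgame-perfect outcome: (B, L) with payoffs (12, 15).
Under simultaneous play:
Player 1's best replies: L→T; C→T; R→T.
Column's best replies: T→R; B→L.
The unique mutual best reply is (T, R), giving (5, 15).
Sequential outcome (B, L) differs from the Nash profile (T, R).

no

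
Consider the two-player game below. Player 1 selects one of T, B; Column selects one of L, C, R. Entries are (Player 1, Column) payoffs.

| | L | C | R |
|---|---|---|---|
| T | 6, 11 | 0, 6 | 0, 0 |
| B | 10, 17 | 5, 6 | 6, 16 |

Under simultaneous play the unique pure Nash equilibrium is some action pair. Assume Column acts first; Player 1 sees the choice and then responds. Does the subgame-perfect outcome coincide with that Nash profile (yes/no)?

Player 1 best-responds to each possible Column move:
- L: Player 1 compares 6, 10 and picks B; Column would get 17.
- C: Player 1 compares 0, 5 and picks B; Column would get 6.
- R: Player 1 compares 0, 6 and picks B; Column would get 16.
Maximizing over 17, 6, 16, Column chooses L. Subgame-perfect outcome: (B, L) with payoffs (10, 17).
Now find the simultaneous Nash equilibrium.
Player 1's best replies: L→B; C→B; R→B.
Column's best replies: T→L; B→L.
The unique mutual best reply is (B, L), giving (10, 17).
Sequential outcome (B, L) coincides with the Nash profile (B, L).

yes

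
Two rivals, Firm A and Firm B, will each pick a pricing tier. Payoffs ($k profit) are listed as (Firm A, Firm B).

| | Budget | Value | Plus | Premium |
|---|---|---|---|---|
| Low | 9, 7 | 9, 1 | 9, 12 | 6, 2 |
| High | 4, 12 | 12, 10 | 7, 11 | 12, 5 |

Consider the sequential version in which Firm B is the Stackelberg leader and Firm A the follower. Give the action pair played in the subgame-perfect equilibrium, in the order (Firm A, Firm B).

Firm A best-responds to each possible Firm B move:
- Budget → Firm A plays Low (best of 9, 4); Firm B gets 7.
- Value → Firm A plays High (best of 9, 12); Firm B gets 10.
- Plus → Firm A plays Low (best of 9, 7); Firm B gets 12.
- Premium → Firm A plays High (best of 6, 12); Firm B gets 5.
Firm B's induced payoffs are 7, 10, 12, 5, so Firm B commits to Plus. Subgame-perfect outcome: (Low, Plus) with payoffs (9, 12).

(Low, Plus)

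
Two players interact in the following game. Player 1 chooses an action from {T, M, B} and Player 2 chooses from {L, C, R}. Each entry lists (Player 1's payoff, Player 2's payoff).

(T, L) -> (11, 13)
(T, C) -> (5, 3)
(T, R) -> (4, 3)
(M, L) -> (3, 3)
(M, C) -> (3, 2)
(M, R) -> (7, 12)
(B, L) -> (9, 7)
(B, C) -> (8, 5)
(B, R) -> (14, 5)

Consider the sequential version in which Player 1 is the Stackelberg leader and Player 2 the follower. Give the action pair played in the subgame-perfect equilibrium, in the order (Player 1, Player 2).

Work backward from Player 2's decision.
- T → Player 2 plays L (best of 13, 3, 3); Player 1 gets 11.
- M → Player 2 plays R (best of 3, 2, 12); Player 1 gets 7.
- B → Player 2 plays L (best of 7, 5, 5); Player 1 gets 9.
Player 1's induced payoffs are 11, 7, 9, so Player 1 commits to T. Subgame-perfect outcome: (T, L) with payoffs (11, 13).

(T, L)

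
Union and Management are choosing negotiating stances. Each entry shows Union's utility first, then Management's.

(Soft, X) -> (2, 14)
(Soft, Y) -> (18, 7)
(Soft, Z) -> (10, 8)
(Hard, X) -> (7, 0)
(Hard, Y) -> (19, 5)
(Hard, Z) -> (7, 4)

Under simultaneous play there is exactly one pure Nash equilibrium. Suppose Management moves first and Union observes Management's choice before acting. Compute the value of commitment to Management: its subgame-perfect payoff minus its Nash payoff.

Solve by backward induction (Management leads).
- X: Union compares 2, 7 and picks Hard; Management would get 0.
- Y: Union compares 18, 19 and picks Hard; Management would get 5.
- Z: Union compares 10, 7 and picks Soft; Management would get 8.
Maximizing over 0, 5, 8, Management chooses Z. Subgame-perfect outcome: (Soft, Z) with payoffs (10, 8).
Now find the simultaneous Nash equilibrium.
Union's best replies: X→Hard; Y→Hard; Z→Soft.
Management's best replies: Soft→X; Hard→Y.
Only (Hard, Y) has each player best-responding; Nash payoffs (19, 5).
Management's commitment gain: 8 − 5 = 3.

3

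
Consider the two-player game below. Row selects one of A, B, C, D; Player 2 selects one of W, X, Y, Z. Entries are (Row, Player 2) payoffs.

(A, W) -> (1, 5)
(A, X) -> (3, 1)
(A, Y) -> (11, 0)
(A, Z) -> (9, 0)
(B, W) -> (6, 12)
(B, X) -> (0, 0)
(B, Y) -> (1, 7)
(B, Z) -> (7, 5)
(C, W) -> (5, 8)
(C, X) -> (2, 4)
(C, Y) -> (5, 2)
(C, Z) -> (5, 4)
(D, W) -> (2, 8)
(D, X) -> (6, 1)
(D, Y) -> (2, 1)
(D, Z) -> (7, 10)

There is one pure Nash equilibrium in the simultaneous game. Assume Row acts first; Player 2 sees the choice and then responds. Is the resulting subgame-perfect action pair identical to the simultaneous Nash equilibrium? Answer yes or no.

Backward induction with Row moving first.
- A: BR = W, leader payoff 1.
- B: BR = W, leader payoff 6.
- C: BR = W, leader payoff 5.
- D: BR = Z, leader payoff 7.
Maximizing over 1, 6, 5, 7, Row chooses D. Subgame-perfect outcome: (D, Z) with payoffs (7, 10).
Now find the simultaneous Nash equilibrium.
Row's best replies: W→B; X→D; Y→A; Z→A.
Player 2's best replies: A→W; B→W; C→W; D→Z.
The unique mutual best reply is (B, W), giving (6, 12).
Sequential outcome (D, Z) differs from the Nash profile (B, W).

no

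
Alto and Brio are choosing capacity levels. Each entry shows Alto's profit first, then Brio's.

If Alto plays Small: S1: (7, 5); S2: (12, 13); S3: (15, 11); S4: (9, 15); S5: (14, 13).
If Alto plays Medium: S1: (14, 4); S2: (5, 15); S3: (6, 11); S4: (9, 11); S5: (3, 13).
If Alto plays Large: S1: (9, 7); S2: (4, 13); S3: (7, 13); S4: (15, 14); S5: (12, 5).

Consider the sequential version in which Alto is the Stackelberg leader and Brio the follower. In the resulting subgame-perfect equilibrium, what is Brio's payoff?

Brio best-responds to each possible Alto move:
- Small: Brio compares 5, 13, 11, 15, 13 and picks S4; Alto would get 9.
- Medium: Brio compares 4, 15, 11, 11, 13 and picks S2; Alto would get 5.
- Large: Brio compares 7, 13, 13, 14, 5 and picks S4; Alto would get 15.
Among 9, 5, 15, the best is 15 at Large. Subgame-perfect outcome: (Large, S4) with payoffs (15, 14).

14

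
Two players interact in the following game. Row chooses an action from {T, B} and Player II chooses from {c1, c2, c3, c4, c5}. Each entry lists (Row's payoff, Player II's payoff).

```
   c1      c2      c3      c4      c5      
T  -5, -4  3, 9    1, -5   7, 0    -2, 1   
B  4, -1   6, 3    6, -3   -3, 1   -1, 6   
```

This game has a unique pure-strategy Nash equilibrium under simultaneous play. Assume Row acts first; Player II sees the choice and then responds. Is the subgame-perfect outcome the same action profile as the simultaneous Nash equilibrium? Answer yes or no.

Solve by backward induction (Row leads).
- T: Player II compares -4, 9, -5, 0, 1 and picks c2; Row would get 3.
- B: Player II compares -1, 3, -3, 1, 6 and picks c5; Row would get -1.
Maximizing over 3, -1, Row chooses T. Subgame-perfect outcome: (T, c2) with payoffs (3, 9).
For the simultaneous game, intersect best replies.
Row's best replies: c1→B; c2→B; c3→B; c4→T; c5→B.
Player II's best replies: T→c2; B→c5.
The unique mutual best reply is (B, c5), giving (-1, 6).
Sequential outcome (T, c2) differs from the Nash profile (B, c5).

no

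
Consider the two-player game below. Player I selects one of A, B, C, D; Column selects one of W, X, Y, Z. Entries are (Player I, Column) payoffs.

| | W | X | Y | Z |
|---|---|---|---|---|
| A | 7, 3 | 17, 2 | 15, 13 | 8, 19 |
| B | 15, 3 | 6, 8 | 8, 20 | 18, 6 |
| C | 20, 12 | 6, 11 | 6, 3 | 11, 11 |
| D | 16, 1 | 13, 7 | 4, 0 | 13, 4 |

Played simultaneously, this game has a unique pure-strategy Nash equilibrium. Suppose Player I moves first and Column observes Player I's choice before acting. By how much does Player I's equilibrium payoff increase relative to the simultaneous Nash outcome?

Backward induction with Player I moving first.
- A → Column plays Z (best of 3, 2, 13, 19); Player I gets 8.
- B → Column plays Y (best of 3, 8, 20, 6); Player I gets 8.
- C → Column plays W (best of 12, 11, 3, 11); Player I gets 20.
- D → Column plays X (best of 1, 7, 0, 4); Player I gets 13.
Maximizing over 8, 8, 20, 13, Player I chooses C. Subgame-perfect outcome: (C, W) with payoffs (20, 12).
For the simultaneous game, intersect best replies.
Player I's best replies: W→C; X→A; Y→A; Z→B.
Column's best replies: A→Z; B→Y; C→W; D→X.
Only (C, W) has each player best-responding; Nash payoffs (20, 12).
Player I's commitment gain: 20 − 20 = 0.

0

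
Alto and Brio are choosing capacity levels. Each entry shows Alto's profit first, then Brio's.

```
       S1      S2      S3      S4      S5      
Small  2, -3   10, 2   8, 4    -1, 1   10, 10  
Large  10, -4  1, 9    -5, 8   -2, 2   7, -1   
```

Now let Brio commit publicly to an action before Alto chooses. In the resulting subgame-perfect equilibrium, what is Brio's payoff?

Work backward from Alto's decision.
- S1: Alto compares 2, 10 and picks Large; Brio would get -4.
- S2: Alto compares 10, 1 and picks Small; Brio would get 2.
- S3: Alto compares 8, -5 and picks Small; Brio would get 4.
- S4: Alto compares -1, -2 and picks Small; Brio would get 1.
- S5: Alto compares 10, 7 and picks Small; Brio would get 10.
Among -4, 2, 4, 1, 10, the best is 10 at S5. Subgame-perfect outcome: (Small, S5) with payoffs (10, 10).

10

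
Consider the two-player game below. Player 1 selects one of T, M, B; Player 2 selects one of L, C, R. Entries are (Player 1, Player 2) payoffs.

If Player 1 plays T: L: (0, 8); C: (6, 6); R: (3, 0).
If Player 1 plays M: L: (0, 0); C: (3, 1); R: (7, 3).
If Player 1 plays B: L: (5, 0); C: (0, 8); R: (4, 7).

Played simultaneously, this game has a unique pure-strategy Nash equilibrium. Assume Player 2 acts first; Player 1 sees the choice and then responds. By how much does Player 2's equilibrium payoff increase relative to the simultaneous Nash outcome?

Work backward from Player 1's decision.
- L: Player 1 compares 0, 0, 5 and picks B; Player 2 would get 0.
- C: Player 1 compares 6, 3, 0 and picks T; Player 2 would get 6.
- R: Player 1 compares 3, 7, 4 and picks M; Player 2 would get 3.
Among 0, 6, 3, the best is 6 at C. Subgame-perfect outcome: (T, C) with payoffs (6, 6).
For the simultaneous game, intersect best replies.
Player 1's best replies: L→B; C→T; R→M.
Player 2's best replies: T→L; M→R; B→C.
The unique mutual best reply is (M, R), giving (7, 3).
Player 2's commitment gain: 6 − 3 = 3.

3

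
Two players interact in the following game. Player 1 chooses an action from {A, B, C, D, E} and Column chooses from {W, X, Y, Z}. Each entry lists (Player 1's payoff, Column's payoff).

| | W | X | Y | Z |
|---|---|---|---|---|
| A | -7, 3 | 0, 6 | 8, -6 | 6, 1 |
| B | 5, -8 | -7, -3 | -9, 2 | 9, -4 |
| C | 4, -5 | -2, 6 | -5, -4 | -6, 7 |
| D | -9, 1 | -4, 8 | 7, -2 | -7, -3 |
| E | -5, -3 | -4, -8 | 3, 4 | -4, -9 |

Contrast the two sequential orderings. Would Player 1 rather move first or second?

first

If Player 1 leads: Column's best replies are A→X, B→Y, C→Z, D→X, E→Y; Player 1's induced payoffs 0, -9, -6, -4, 3; outcome (E, Y), payoffs (3, 4).
If Column leads: Player 1's best replies are W→B, X→A, Y→A, Z→B; Column's induced payoffs -8, 6, -6, -4; outcome (A, X), payoffs (0, 6).
Player 1 gets 3 moving first and 0 moving second, so Player 1 prefers to move first.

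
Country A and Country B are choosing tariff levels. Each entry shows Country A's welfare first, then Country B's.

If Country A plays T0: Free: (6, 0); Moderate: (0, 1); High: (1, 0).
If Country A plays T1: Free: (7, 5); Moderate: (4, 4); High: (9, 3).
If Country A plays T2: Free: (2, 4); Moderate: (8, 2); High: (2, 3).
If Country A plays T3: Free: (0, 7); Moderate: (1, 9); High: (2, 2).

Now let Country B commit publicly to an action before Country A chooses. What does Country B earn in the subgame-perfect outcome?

5

Solve by backward induction (Country B leads).
- Free: Country A compares 6, 7, 2, 0 and picks T1; Country B would get 5.
- Moderate: Country A compares 0, 4, 8, 1 and picks T2; Country B would get 2.
- High: Country A compares 1, 9, 2, 2 and picks T1; Country B would get 3.
Among 5, 2, 3, the best is 5 at Free. Subgame-perfect outcome: (T1, Free) with payoffs (7, 5).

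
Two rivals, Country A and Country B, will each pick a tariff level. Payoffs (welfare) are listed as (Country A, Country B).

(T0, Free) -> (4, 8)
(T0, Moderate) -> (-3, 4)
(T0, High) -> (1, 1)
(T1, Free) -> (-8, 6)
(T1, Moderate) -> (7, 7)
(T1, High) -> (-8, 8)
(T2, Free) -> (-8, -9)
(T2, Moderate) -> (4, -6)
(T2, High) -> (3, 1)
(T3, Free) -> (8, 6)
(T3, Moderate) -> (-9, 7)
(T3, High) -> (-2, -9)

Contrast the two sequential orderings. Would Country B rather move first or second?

second

If Country A leads: Country B's best replies are T0→Free, T1→High, T2→High, T3→Moderate; Country A's induced payoffs 4, -8, 3, -9; outcome (T0, Free), payoffs (4, 8).
If Country B leads: Country A's best replies are Free→T3, Moderate→T1, High→T2; Country B's induced payoffs 6, 7, 1; outcome (T1, Moderate), payoffs (7, 7).
Country B gets 7 moving first and 8 moving second, so Country B prefers to move second.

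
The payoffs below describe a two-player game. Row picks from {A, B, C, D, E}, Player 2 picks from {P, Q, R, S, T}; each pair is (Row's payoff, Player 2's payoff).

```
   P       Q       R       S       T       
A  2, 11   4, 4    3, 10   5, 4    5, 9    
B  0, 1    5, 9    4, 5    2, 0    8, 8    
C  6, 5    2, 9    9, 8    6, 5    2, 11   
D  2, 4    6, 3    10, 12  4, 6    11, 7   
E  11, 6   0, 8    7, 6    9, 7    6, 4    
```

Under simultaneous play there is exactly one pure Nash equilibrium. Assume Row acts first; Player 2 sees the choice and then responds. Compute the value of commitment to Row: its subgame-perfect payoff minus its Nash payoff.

0

Backward induction with Row moving first.
- A: BR = P, leader payoff 2.
- B: BR = Q, leader payoff 5.
- C: BR = T, leader payoff 2.
- D: BR = R, leader payoff 10.
- E: BR = Q, leader payoff 0.
Maximizing over 2, 5, 2, 10, 0, Row chooses D. Subgame-perfect outcome: (D, R) with payoffs (10, 12).
Now find the simultaneous Nash equilibrium.
Row's best replies: P→E; Q→D; R→D; S→E; T→D.
Player 2's best replies: A→P; B→Q; C→T; D→R; E→Q.
Only (D, R) has each player best-responding; Nash payoffs (10, 12).
Row's commitment gain: 10 − 10 = 0.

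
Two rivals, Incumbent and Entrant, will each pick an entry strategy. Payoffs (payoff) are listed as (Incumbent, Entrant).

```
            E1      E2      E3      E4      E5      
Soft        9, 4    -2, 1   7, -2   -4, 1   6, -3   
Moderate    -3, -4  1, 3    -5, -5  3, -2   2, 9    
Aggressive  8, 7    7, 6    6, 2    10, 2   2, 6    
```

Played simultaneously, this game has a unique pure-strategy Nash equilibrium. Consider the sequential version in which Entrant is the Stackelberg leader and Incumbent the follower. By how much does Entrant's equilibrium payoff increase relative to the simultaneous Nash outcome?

Backward induction with Entrant moving first.
- E1: BR = Soft, leader payoff 4.
- E2: BR = Aggressive, leader payoff 6.
- E3: BR = Soft, leader payoff -2.
- E4: BR = Aggressive, leader payoff 2.
- E5: BR = Soft, leader payoff -3.
Entrant's induced payoffs are 4, 6, -2, 2, -3, so Entrant commits to E2. Subgame-perfect outcome: (Aggressive, E2) with payoffs (7, 6).
Under simultaneous play:
Incumbent's best replies: E1→Soft; E2→Aggressive; E3→Soft; E4→Aggressive; E5→Soft.
Entrant's best replies: Soft→E1; Moderate→E5; Aggressive→E1.
The unique mutual best reply is (Soft, E1), giving (9, 4).
Entrant's commitment gain: 6 − 4 = 2.

2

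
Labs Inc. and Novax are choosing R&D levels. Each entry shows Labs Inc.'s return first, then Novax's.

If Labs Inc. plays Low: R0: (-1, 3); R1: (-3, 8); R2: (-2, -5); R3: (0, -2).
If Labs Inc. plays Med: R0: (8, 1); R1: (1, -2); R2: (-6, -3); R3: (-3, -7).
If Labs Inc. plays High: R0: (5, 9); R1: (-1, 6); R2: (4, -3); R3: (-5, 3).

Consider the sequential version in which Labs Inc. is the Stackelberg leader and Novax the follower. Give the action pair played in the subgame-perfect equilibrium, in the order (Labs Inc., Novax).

Novax best-responds to each possible Labs Inc. move:
- Low: Novax compares 3, 8, -5, -2 and picks R1; Labs Inc. would get -3.
- Med: Novax compares 1, -2, -3, -7 and picks R0; Labs Inc. would get 8.
- High: Novax compares 9, 6, -3, 3 and picks R0; Labs Inc. would get 5.
Maximizing over -3, 8, 5, Labs Inc. chooses Med. Subgame-perfect outcome: (Med, R0) with payoffs (8, 1).

(Med, R0)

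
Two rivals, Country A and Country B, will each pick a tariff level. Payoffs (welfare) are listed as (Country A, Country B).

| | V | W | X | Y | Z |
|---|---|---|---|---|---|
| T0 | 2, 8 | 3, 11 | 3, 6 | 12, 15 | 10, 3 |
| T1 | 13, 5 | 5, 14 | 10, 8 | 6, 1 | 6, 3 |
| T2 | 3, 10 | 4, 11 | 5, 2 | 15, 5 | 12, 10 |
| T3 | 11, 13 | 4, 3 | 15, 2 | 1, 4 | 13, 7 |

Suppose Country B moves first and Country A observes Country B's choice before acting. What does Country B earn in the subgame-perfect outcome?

14

Work backward from Country A's decision.
- V → Country A plays T1 (best of 2, 13, 3, 11); Country B gets 5.
- W → Country A plays T1 (best of 3, 5, 4, 4); Country B gets 14.
- X → Country A plays T3 (best of 3, 10, 5, 15); Country B gets 2.
- Y → Country A plays T2 (best of 12, 6, 15, 1); Country B gets 5.
- Z → Country A plays T3 (best of 10, 6, 12, 13); Country B gets 7.
Among 5, 14, 2, 5, 7, the best is 14 at W. Subgame-perfect outcome: (T1, W) with payoffs (5, 14).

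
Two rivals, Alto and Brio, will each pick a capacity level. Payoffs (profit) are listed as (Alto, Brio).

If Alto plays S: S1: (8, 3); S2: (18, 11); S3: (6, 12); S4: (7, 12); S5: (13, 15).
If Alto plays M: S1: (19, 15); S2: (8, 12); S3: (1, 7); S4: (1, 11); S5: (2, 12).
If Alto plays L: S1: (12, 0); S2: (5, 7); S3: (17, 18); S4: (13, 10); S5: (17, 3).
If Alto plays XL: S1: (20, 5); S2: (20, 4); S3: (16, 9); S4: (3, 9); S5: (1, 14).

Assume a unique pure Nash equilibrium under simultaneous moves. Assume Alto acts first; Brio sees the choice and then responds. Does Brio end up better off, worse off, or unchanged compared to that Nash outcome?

Solve by backward induction (Alto leads).
- S: Brio compares 3, 11, 12, 12, 15 and picks S5; Alto would get 13.
- M: Brio compares 15, 12, 7, 11, 12 and picks S1; Alto would get 19.
- L: Brio compares 0, 7, 18, 10, 3 and picks S3; Alto would get 17.
- XL: Brio compares 5, 4, 9, 9, 14 and picks S5; Alto would get 1.
Among 13, 19, 17, 1, the best is 19 at M. Subgame-perfect outcome: (M, S1) with payoffs (19, 15).
Now find the simultaneous Nash equilibrium.
Alto's best replies: S1→XL; S2→XL; S3→L; S4→L; S5→L.
Brio's best replies: S→S5; M→S1; L→S3; XL→S5.
Only (L, S3) has each player best-responding; Nash payoffs (17, 18).
Brio earns 15 sequentially versus 18 at the Nash outcome: worse off.

worse off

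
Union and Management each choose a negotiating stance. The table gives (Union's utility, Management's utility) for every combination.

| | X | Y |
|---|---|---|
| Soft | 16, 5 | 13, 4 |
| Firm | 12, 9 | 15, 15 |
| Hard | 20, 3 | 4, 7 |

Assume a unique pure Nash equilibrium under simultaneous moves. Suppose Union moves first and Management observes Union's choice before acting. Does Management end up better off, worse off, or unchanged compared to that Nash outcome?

worse off

Management best-responds to each possible Union move:
- Soft → Management plays X (best of 5, 4); Union gets 16.
- Firm → Management plays Y (best of 9, 15); Union gets 15.
- Hard → Management plays Y (best of 3, 7); Union gets 4.
Maximizing over 16, 15, 4, Union chooses Soft. Subgame-perfect outcome: (Soft, X) with payoffs (16, 5).
For the simultaneous game, intersect best replies.
Union's best replies: X→Hard; Y→Firm.
Management's best replies: Soft→X; Firm→Y; Hard→Y.
Only (Firm, Y) has each player best-responding; Nash payoffs (15, 15).
Management earns 5 sequentially versus 15 at the Nash outcome: worse off.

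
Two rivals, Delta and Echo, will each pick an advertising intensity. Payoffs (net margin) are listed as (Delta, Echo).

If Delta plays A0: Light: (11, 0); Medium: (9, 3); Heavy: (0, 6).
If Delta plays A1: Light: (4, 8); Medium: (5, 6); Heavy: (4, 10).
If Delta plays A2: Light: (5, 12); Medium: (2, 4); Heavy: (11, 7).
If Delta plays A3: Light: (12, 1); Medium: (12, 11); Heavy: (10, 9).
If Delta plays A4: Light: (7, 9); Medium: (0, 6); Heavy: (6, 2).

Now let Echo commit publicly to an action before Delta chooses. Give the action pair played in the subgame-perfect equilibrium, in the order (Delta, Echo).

(A3, Medium)

Backward induction with Echo moving first.
- Light: Delta compares 11, 4, 5, 12, 7 and picks A3; Echo would get 1.
- Medium: Delta compares 9, 5, 2, 12, 0 and picks A3; Echo would get 11.
- Heavy: Delta compares 0, 4, 11, 10, 6 and picks A2; Echo would get 7.
Echo's induced payoffs are 1, 11, 7, so Echo commits to Medium. Subgame-perfect outcome: (A3, Medium) with payoffs (12, 11).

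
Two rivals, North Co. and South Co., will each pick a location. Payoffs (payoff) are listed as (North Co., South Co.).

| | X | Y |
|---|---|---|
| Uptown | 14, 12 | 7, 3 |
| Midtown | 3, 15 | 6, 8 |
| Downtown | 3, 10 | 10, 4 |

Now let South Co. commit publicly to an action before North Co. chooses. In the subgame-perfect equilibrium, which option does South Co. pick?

X

Work backward from North Co.'s decision.
- X: BR = Uptown, leader payoff 12.
- Y: BR = Downtown, leader payoff 4.
Among 12, 4, the best is 12 at X. Subgame-perfect outcome: (Uptown, X) with payoffs (14, 12).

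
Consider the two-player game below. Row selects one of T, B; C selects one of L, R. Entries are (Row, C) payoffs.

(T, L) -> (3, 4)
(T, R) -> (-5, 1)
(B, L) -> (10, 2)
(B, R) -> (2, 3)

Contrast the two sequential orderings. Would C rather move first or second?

If Row leads: C's best replies are T→L, B→R; Row's induced payoffs 3, 2; outcome (T, L), payoffs (3, 4).
If C leads: Row's best replies are L→B, R→B; C's induced payoffs 2, 3; outcome (B, R), payoffs (2, 3).
C gets 3 moving first and 4 moving second, so C prefers to move second.

second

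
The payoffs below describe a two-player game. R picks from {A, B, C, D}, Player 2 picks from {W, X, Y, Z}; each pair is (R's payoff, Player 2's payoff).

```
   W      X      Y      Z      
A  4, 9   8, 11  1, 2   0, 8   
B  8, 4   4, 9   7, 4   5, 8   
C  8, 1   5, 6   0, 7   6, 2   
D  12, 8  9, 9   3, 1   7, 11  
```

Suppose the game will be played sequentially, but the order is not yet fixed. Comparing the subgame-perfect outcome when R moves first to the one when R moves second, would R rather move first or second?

If R leads: Player 2's best replies are A→X, B→X, C→Y, D→Z; R's induced payoffs 8, 4, 0, 7; outcome (A, X), payoffs (8, 11).
If Player 2 leads: R's best replies are W→D, X→D, Y→B, Z→D; Player 2's induced payoffs 8, 9, 4, 11; outcome (D, Z), payoffs (7, 11).
R gets 8 moving first and 7 moving second, so R prefers to move first.

first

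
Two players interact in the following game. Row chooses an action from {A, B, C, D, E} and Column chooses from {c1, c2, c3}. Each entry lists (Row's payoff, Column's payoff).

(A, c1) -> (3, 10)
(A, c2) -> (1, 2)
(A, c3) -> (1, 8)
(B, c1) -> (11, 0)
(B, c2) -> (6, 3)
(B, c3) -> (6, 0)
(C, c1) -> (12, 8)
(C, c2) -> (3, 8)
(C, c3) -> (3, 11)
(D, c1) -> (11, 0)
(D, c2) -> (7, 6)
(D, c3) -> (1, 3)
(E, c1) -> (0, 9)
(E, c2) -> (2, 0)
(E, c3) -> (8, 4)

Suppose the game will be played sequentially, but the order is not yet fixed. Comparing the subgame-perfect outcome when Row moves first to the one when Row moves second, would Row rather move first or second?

second

If Row leads: Column's best replies are A→c1, B→c2, C→c3, D→c2, E→c1; Row's induced payoffs 3, 6, 3, 7, 0; outcome (D, c2), payoffs (7, 6).
If Column leads: Row's best replies are c1→C, c2→D, c3→E; Column's induced payoffs 8, 6, 4; outcome (C, c1), payoffs (12, 8).
Row gets 7 moving first and 12 moving second, so Row prefers to move second.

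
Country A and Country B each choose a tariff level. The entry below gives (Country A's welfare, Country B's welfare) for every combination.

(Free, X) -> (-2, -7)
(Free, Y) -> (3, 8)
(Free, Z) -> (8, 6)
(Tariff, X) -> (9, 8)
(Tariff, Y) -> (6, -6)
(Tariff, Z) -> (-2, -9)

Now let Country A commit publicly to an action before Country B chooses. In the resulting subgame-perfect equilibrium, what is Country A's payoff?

Country B best-responds to each possible Country A move:
- Free: BR = Y, leader payoff 3.
- Tariff: BR = X, leader payoff 9.
Country A's induced payoffs are 3, 9, so Country A commits to Tariff. Subgame-perfect outcome: (Tariff, X) with payoffs (9, 8).

9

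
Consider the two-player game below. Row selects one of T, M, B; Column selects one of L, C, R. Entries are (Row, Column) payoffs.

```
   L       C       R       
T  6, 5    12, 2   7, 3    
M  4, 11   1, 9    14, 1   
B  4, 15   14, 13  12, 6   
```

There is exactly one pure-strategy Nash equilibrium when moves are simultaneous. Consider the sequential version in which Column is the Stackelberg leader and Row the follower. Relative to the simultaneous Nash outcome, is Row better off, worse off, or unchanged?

Work backward from Row's decision.
- L → Row plays T (best of 6, 4, 4); Column gets 5.
- C → Row plays B (best of 12, 1, 14); Column gets 13.
- R → Row plays M (best of 7, 14, 12); Column gets 1.
Maximizing over 5, 13, 1, Column chooses C. Subgame-perfect outcome: (B, C) with payoffs (14, 13).
For the simultaneous game, intersect best replies.
Row's best replies: L→T; C→B; R→M.
Column's best replies: T→L; M→L; B→L.
Only (T, L) has each player best-responding; Nash payoffs (6, 5).
Row earns 14 sequentially versus 6 at the Nash outcome: better off.

better off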